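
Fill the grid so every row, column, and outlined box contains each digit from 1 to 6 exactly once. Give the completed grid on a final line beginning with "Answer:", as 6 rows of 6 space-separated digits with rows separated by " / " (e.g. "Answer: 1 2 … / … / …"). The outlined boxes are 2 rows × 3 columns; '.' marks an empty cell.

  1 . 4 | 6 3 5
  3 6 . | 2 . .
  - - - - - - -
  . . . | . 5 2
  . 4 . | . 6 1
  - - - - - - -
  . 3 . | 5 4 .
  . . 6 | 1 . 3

Step 1. [r5c1∈{2}] r5c1's peers cover all but 2, so r5c1=2.
Step 2. [r4c1∈{5}] r4c1 has the single candidate 5 ⇒ r4c1=5.
Step 3. [r4c4∈{3}] r4c4 has the single candidate 3. So r4c4=3.
Step 4. [r3c3∈{1,3}] r3c3 is the only open cell in row 3 admitting 3. So r3c3=3.
Step 5. [r3c2∈{1}] only 1 remains possible at r3c2, so r3c2=1.
Step 6. [r3c4∈{4}] r3c4 has the single candidate 4, so r3c4=4.
Step 7. [r6c2∈{5}] only 5 remains possible at r6c2. So r6c2=5.
Step 8. [r6c1∈{4}] r6c1's peers cover all but 4. So r6c1=4.
Step 9. [r3c1∈{6}] only 6 remains possible at r3c1 ⇒ r3c1=6.
Step 10. [r5c6∈{6}] r5c6's peers cover all but 6. So r5c6=6.
Step 11. [r4c3∈{2}] r4c3 has the single candidate 2, so r4c3=2.
Step 12. [r6c5∈{2}] r6c5 has the single candidate 2, so r6c5=2.
Step 13. [r2c3∈{5}] r2c3 has the single candidate 5. So r2c3=5.
Step 14. [r1c2∈{2}] r1c2 is down to just 2, so r1c2=2.
Step 15. [r2c6∈{4}] r2c6's peers cover all but 4 ⇒ r2c6=4.
Step 16. [r5c3∈{1}] r5c3's peers cover all but 1 ⇒ r5c3=1.
Step 17. [r2c5∈{1}] r2c5's peers cover all but 1, so r2c5=1.

Answer: 1 2 4 6 3 5 / 3 6 5 2 1 4 / 6 1 3 4 5 2 / 5 4 2 3 6 1 / 2 3 1 5 4 6 / 4 5 6 1 2 3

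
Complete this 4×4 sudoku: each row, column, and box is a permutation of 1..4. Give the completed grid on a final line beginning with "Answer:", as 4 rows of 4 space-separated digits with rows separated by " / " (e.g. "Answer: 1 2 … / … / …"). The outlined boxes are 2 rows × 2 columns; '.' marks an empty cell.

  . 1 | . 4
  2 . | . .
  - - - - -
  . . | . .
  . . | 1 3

Step 1. [r4c1∈{4}] nothing but 4 survives at r4c1 ⇒ r4c1=4.
Step 2. [r1c1∈{3}] r1c1 is down to just 3, so r1c1=3.
Step 3. [r3c4∈{2}] r3c4's peers cover all but 2, so r3c4=2.
Step 4. [r3c1∈{1}] only 1 remains possible at r3c1. So r3c1=1.
Step 5. [r2c3∈{3}] r2c3's peers cover all but 3 ⇒ r2c3=3.
Step 6. [r2c4∈{1}] r2c4 has the single candidate 1, so r2c4=1.
Step 7. [r3c2∈{3}] r3c2 is down to just 3 ⇒ r3c2=3.
Step 8. [r2c2∈{4}] nothing but 4 survives at r2c2. So r2c2=4.
Step 9. [r4c2∈{2}] only 2 remains possible at r4c2, so r4c2=2.
Step 10. [r1c3∈{2}] r1c3 is down to just 2 ⇒ r1c3=2.
Step 11. [r3c3∈{4}] nothing but 4 survives at r3c3, so r3c3=4.

Answer: 3 1 2 4 / 2 4 3 1 / 1 3 4 2 / 4 2 1 3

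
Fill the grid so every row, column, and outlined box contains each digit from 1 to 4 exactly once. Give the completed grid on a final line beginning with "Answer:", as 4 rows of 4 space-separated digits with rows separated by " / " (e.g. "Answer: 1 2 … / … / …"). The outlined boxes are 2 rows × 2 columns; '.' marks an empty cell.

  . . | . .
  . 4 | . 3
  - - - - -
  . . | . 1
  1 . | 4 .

Step 1. [r2c1∈{2}] only 2 remains possible at r2c1, so r2c1=2.
Step 2. [r4c2∈{2,3}] 3 has one home in row 4: r4c2. So r4c2=3.
Step 3. [r4c4∈{2}] only 2 remains possible at r4c4 ⇒ r4c4=2.
Step 4. [r1c2∈{1}] only 1 remains possible at r1c2. So r1c2=1.
Step 5. [r1c4∈{4}] r1c4 has the single candidate 4. So r1c4=4.
Step 6. [r1c3∈{2}] r1c3 has the single candidate 2 ⇒ r1c3=2.
Step 7. [r3c2∈{2}] r3c2's peers cover all but 2, so r3c2=2.
Step 8. [r3c1∈{4}] nothing but 4 survives at r3c1. So r3c1=4.
Step 9. [r3c3∈{3}] r3c3's peers cover all but 3, so r3c3=3.
Step 10. [r2c3∈{1}] r2c3 is down to just 1, so r2c3=1.
Step 11. [r1c1∈{3}] r1c1 has the single candidate 3. So r1c1=3.

Answer: 3 1 2 4 / 2 4 1 3 / 4 2 3 1 / 1 3 4 2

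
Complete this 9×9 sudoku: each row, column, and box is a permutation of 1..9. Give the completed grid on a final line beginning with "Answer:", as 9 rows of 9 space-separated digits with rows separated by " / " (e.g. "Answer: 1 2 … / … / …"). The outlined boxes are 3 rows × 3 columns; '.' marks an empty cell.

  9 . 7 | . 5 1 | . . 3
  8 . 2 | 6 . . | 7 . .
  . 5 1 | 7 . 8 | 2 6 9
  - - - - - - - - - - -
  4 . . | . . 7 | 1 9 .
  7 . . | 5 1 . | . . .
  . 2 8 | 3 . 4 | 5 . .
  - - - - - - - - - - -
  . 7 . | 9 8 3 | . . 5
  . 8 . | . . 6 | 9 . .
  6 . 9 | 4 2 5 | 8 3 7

Step 1. [r1c7∈{4}] r1c7's peers cover all but 4 ⇒ r1c7=4.
Step 2. [r6c9∈{6}] r6c9 is down to just 6. So r6c9=6.
Step 3. [r5c6∈{2,9}] across col 6, 2 lands solely at r5c6. So r5c6=2.
Step 4. [r8c1∈{1,2,3,5}] in col 1, 5 fits only at r8c1, so r8c1=5.
Step 5. [r8c3∈{3,4}] across row 8, 3 lands solely at r8c3 ⇒ r8c3=3.
Step 6. [r5c3∈{6}] r5c3's peers cover all but 6, so r5c3=6.
Step 7. [r7c1∈{1,2}] col 1 places 2 nowhere but r7c1 ⇒ r7c1=2.
Step 8. [r7c8∈{1,4}] in row 7, 1 fits only at r7c8. So r7c8=1.
Step 9. [r2c2∈{3,4}] r2c2 is the only open cell in col 2 admitting 4, so r2c2=4.
Step 10. [r4c9∈{2,8}] across row 4, 2 lands solely at r4c9. So r4c9=2.
Step 11. [r2c5∈{3,9}] row 2 places 3 nowhere but r2c5 ⇒ r2c5=3.
Step 12. [r8c9∈{4}] r8c9's peers cover all but 4, so r8c9=4.
Step 13. [r5c7∈{3}] r5c7's peers cover all but 3. So r5c7=3.
Step 14. [r1c8∈{8}] nothing but 8 survives at r1c8. So r1c8=8.
Step 15. [r6c1∈{1}] only 1 remains possible at r6c1 ⇒ r6c1=1.
Step 16. [r2c9∈{1}] r2c9 has the single candidate 1 ⇒ r2c9=1.
Step 17. [r1c4∈{2}] nothing but 2 survives at r1c4 ⇒ r1c4=2.
Step 18. [r6c8∈{7}] r6c8 is down to just 7. So r6c8=7.
Step 19. [r5c2∈{9}] r5c2 has the single candidate 9, so r5c2=9.
Step 20. [r8c5∈{7}] nothing but 7 survives at r8c5, so r8c5=7.
Step 21. [r2c6∈{9}] only 9 remains possible at r2c6 ⇒ r2c6=9.
Step 22. [r9c2∈{1}] only 1 remains possible at r9c2 ⇒ r9c2=1.
Step 23. [r4c5∈{6}] r4c5 is down to just 6, so r4c5=6.
Step 24. [r3c1∈{3}] nothing but 3 survives at r3c1. So r3c1=3.
Step 25. [r3c5∈{4}] nothing but 4 survives at r3c5 ⇒ r3c5=4.
Step 26. [r8c8∈{2}] nothing but 2 survives at r8c8 ⇒ r8c8=2.
Step 27. [r4c4∈{8}] r4c4 is down to just 8, so r4c4=8.
Step 28. [r5c8∈{4}] r5c8's peers cover all but 4 ⇒ r5c8=4.
Step 29. [r7c3∈{4}] r7c3 has the single candidate 4. So r7c3=4.
Step 30. [r7c7∈{6}] r7c7 has the single candidate 6, so r7c7=6.
Step 31. [r1c2∈{6}] r1c2 has the single candidate 6 ⇒ r1c2=6.
Step 32. [r2c8∈{5}] r2c8's peers cover all but 5 ⇒ r2c8=5.
Step 33. [r4c2∈{3}] r4c2 has the single candidate 3. So r4c2=3.
Step 34. [r5c9∈{8}] r5c9 is down to just 8, so r5c9=8.
Step 35. [r8c4∈{1}] r8c4 is down to just 1. So r8c4=1.
Step 36. [r6c5∈{9}] r6c5's peers cover all but 9 ⇒ r6c5=9.
Step 37. [r4c3∈{5}] only 5 remains possible at r4c3, so r4c3=5.

Answer: 9 6 7 2 5 1 4 8 3 / 8 4 2 6 3 9 7 5 1 / 3 5 1 7 4 8 2 6 9 / 4 3 5 8 6 7 1 9 2 / 7 9 6 5 1 2 3 4 8 / 1 2 8 3 9 4 5 7 6 / 2 7 4 9 8 3 6 1 5 / 5 8 3 1 7 6 9 2 4 / 6 1 9 4 2 5 8 3 7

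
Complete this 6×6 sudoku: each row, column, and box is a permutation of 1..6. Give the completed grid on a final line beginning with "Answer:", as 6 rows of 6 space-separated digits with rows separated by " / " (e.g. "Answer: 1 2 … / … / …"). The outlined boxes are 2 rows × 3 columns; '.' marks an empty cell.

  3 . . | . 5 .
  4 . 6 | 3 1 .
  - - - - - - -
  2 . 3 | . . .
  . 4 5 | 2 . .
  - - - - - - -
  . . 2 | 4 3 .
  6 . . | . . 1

Step 1. [r5c6∈{5,6}] r5c6 is the only open cell in row 5 admitting 6 ⇒ r5c6=6.
Step 2. [r5c1∈{1,5}] col 1 places 5 nowhere but r5c1 ⇒ r5c1=5.
Step 3. [r3c4∈{1,5,6}] in col 4, 1 fits only at r3c4. So r3c4=1.
Step 4. [r2c6∈{2}] r2c6's peers cover all but 2. So r2c6=2.
Step 5. [r3c5∈{4,6}] across col 5, 4 lands solely at r3c5 ⇒ r3c5=4.
Step 6. [r1c2∈{1,2}] r1c2 is the only open cell in row 1 admitting 2 ⇒ r1c2=2.
Step 7. [r1c6∈{4}] only 4 remains possible at r1c6, so r1c6=4.
Step 8. [r4c1∈{1}] nothing but 1 survives at r4c1. So r4c1=1.
Step 9. [r6c3∈{4}] r6c3 is down to just 4, so r6c3=4.
Step 10. [r2c2∈{5}] nothing but 5 survives at r2c2. So r2c2=5.
Step 11. [r4c5∈{6}] r4c5 has the single candidate 6. So r4c5=6.
Step 12. [r3c2∈{6}] r3c2 has the single candidate 6 ⇒ r3c2=6.
Step 13. [r4c6∈{3}] r4c6 is down to just 3, so r4c6=3.
Step 14. [r6c5∈{2}] r6c5 is down to just 2. So r6c5=2.
Step 15. [r6c2∈{3}] nothing but 3 survives at r6c2, so r6c2=3.
Step 16. [r1c3∈{1}] only 1 remains possible at r1c3 ⇒ r1c3=1.
Step 17. [r5c2∈{1}] r5c2 has the single candidate 1, so r5c2=1.
Step 18. [r6c4∈{5}] r6c4's peers cover all but 5. So r6c4=5.
Step 19. [r1c4∈{6}] only 6 remains possible at r1c4, so r1c4=6.
Step 20. [r3c6∈{5}] r3c6's peers cover all but 5 ⇒ r3c6=5.

Answer: 3 2 1 6 5 4 / 4 5 6 3 1 2 / 2 6 3 1 4 5 / 1 4 5 2 6 3 / 5 1 2 4 3 6 / 6 3 4 5 2 1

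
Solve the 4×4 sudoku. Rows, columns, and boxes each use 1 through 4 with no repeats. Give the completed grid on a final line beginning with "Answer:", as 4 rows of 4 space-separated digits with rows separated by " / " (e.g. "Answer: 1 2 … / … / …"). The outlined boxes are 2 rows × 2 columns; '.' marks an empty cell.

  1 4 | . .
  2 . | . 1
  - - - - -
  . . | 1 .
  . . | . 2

Step 1. [r3c4∈{3,4}] in col 4, 4 fits only at r3c4, so r3c4=4.
Step 2. [r4c3∈{3}] only 3 remains possible at r4c3. So r4c3=3.
Step 3. [r2c2∈{3}] r2c2 is down to just 3 ⇒ r2c2=3.
Step 4. [r3c1∈{3}] r3c1's peers cover all but 3. So r3c1=3.
Step 5. [r1c3∈{2}] r1c3's peers cover all but 2. So r1c3=2.
Step 6. [r4c1∈{4}] r4c1's peers cover all but 4. So r4c1=4.
Step 7. [r1c4∈{3}] only 3 remains possible at r1c4, so r1c4=3.
Step 8. [r2c3∈{4}] r2c3 is down to just 4, so r2c3=4.
Step 9. [r3c2∈{2}] nothing but 2 survives at r3c2 ⇒ r3c2=2.
Step 10. [r4c2∈{1}] r4c2's peers cover all but 1 ⇒ r4c2=1.

Answer: 1 4 2 3 / 2 3 4 1 / 3 2 1 4 / 4 1 3 2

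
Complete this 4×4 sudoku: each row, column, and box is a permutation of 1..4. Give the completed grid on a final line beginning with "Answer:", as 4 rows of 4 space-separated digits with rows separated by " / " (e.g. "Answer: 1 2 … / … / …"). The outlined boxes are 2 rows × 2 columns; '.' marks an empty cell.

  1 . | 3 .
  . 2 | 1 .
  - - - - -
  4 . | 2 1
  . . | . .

Step 1. [r4c4∈{3,4}] col 4 places 3 nowhere but r4c4 ⇒ r4c4=3.
Step 2. [r1c4∈{2,4}] 2 has one home in row 1: r1c4, so r1c4=2.
Step 3. [r2c1∈{3}] only 3 remains possible at r2c1. So r2c1=3.
Step 4. [r4c2∈{1}] r4c2 is down to just 1. So r4c2=1.
Step 5. [r2c4∈{4}] nothing but 4 survives at r2c4. So r2c4=4.
Step 6. [r4c1∈{2}] r4c1 has the single candidate 2 ⇒ r4c1=2.
Step 7. [r4c3∈{4}] nothing but 4 survives at r4c3, so r4c3=4.
Step 8. [r3c2∈{3}] only 3 remains possible at r3c2. So r3c2=3.
Step 9. [r1c2∈{4}] only 4 remains possible at r1c2. So r1c2=4.

Answer: 1 4 3 2 / 3 2 1 4 / 4 3 2 1 / 2 1 4 3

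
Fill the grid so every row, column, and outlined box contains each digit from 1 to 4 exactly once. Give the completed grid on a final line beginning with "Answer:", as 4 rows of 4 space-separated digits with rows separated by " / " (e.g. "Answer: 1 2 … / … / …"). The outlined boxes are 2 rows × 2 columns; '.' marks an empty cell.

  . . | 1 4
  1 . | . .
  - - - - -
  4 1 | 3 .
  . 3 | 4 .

Step 1. [r3c4∈{2}] r3c4 has the single candidate 2. So r3c4=2.
Step 2. [r1c2∈{2}] only 2 remains possible at r1c2. So r1c2=2.
Step 3. [r2c3∈{2}] r2c3 has the single candidate 2, so r2c3=2.
Step 4. [r4c4∈{1}] r4c4 is down to just 1, so r4c4=1.
Step 5. [r2c4∈{3}] nothing but 3 survives at r2c4. So r2c4=3.
Step 6. [r1c1∈{3}] only 3 remains possible at r1c1, so r1c1=3.
Step 7. [r4c1∈{2}] nothing but 2 survives at r4c1, so r4c1=2.
Step 8. [r2c2∈{4}] r2c2 is down to just 4, so r2c2=4.

Answer: 3 2 1 4 / 1 4 2 3 / 4 1 3 2 / 2 3 4 1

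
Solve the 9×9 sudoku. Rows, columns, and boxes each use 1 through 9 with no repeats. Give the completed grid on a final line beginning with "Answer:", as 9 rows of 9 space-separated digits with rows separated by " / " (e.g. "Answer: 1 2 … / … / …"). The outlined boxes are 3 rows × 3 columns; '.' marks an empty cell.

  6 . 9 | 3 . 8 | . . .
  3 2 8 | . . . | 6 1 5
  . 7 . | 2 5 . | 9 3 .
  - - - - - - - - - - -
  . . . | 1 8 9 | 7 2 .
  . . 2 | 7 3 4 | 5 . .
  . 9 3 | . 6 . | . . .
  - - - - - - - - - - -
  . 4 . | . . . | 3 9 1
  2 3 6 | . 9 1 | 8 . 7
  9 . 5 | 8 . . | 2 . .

Step 1. [r5c2∈{1,6,8}] in col 2, 8 fits only at r5c2 ⇒ r5c2=8.
Step 2. [r1c7∈{4}] only 4 remains possible at r1c7, so r1c7=4.
Step 3. [r6c4∈{5}] only 5 remains possible at r6c4 ⇒ r6c4=5.
Step 4. [r4c3∈{4}] only 4 remains possible at r4c3 ⇒ r4c3=4.
Step 5. [r2c6∈{7}] nothing but 7 survives at r2c6 ⇒ r2c6=7.
Step 6. [r8c4∈{4}] only 4 remains possible at r8c4 ⇒ r8c4=4.
Step 7. [r5c8∈{6}] nothing but 6 survives at r5c8, so r5c8=6.
Step 8. [r7c5∈{2,7}] r7c5 is the only open cell in col 5 admitting 2. So r7c5=2.
Step 9. [r5c1∈{1}] r5c1's peers cover all but 1. So r5c1=1.
Step 10. [r9c9∈{4,6}] across col 9, 6 lands solely at r9c9. So r9c9=6.
Step 11. [r6c8∈{4,8}] across col 8, 8 lands solely at r6c8 ⇒ r6c8=8.
Step 12. [r1c2∈{1,5}] across row 1, 5 lands solely at r1c2 ⇒ r1c2=5.
Step 13. [r7c6∈{5,6}] 5 has one home in row 7: r7c6 ⇒ r7c6=5.
Step 14. [r6c1∈{7}] r6c1 has the single candidate 7, so r6c1=7.
Step 15. [r3c3∈{1}] r3c3 is down to just 1. So r3c3=1.
Step 16. [r6c6∈{2}] r6c6 is down to just 2 ⇒ r6c6=2.
Step 17. [r1c9∈{2}] only 2 remains possible at r1c9. So r1c9=2.
Step 18. [r2c5∈{4}] r2c5 has the single candidate 4. So r2c5=4.
Step 19. [r6c7∈{1}] r6c7's peers cover all but 1 ⇒ r6c7=1.
Step 20. [r3c9∈{8}] nothing but 8 survives at r3c9. So r3c9=8.
Step 21. [r7c4∈{6}] only 6 remains possible at r7c4, so r7c4=6.
Step 22. [r5c9∈{9}] r5c9 has the single candidate 9, so r5c9=9.
Step 23. [r1c5∈{1}] r1c5 is down to just 1, so r1c5=1.
Step 24. [r4c9∈{3}] r4c9 has the single candidate 3. So r4c9=3.
Step 25. [r7c3∈{7}] nothing but 7 survives at r7c3, so r7c3=7.
Step 26. [r2c4∈{9}] r2c4 has the single candidate 9 ⇒ r2c4=9.
Step 27. [r9c5∈{7}] r9c5 is down to just 7, so r9c5=7.
Step 28. [r9c6∈{3}] r9c6's peers cover all but 3, so r9c6=3.
Step 29. [r4c1∈{5}] r4c1 has the single candidate 5 ⇒ r4c1=5.
Step 30. [r1c8∈{7}] only 7 remains possible at r1c8, so r1c8=7.
Step 31. [r9c8∈{4}] nothing but 4 survives at r9c8 ⇒ r9c8=4.
Step 32. [r6c9∈{4}] only 4 remains possible at r6c9 ⇒ r6c9=4.
Step 33. [r7c1∈{8}] only 8 remains possible at r7c1, so r7c1=8.
Step 34. [r3c6∈{6}] r3c6's peers cover all but 6. So r3c6=6.
Step 35. [r8c8∈{5}] nothing but 5 survives at r8c8, so r8c8=5.
Step 36. [r4c2∈{6}] r4c2's peers cover all but 6, so r4c2=6.
Step 37. [r3c1∈{4}] nothing but 4 survives at r3c1, so r3c1=4.
Step 38. [r9c2∈{1}] only 1 remains possible at r9c2, so r9c2=1.

Answer: 6 5 9 3 1 8 4 7 2 / 3 2 8 9 4 7 6 1 5 / 4 7 1 2 5 6 9 3 8 / 5 6 4 1 8 9 7 2 3 / 1 8 2 7 3 4 5 6 9 / 7 9 3 5 6 2 1 8 4 / 8 4 7 6 2 5 3 9 1 / 2 3 6 4 9 1 8 5 7 / 9 1 5 8 7 3 2 4 6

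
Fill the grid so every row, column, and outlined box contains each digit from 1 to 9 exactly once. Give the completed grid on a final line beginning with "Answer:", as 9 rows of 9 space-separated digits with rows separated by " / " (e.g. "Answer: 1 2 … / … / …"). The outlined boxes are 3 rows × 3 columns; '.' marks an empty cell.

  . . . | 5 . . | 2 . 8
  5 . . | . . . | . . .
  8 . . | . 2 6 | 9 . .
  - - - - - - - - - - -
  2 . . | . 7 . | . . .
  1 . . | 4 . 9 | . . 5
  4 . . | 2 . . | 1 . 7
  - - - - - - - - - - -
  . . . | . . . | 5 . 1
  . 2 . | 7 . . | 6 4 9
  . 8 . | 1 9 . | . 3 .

Step 1. [r3c4∈{3}] r3c4's peers cover all but 3, so r3c4=3.
Step 2. [r7c8∈{2,7,8}] r7c8 is the only open cell in box 9 admitting 8, so r7c8=8.
Step 3. [r8c1∈{3}] nothing but 3 survives at r8c1 ⇒ r8c1=3.
Step 4. [r2c3∈{1,2,3,4,6,7,9}] across row 2, 2 lands solely at r2c3. So r2c3=2.
Step 5. [r3c9∈{4}] r3c9 is down to just 4, so r3c9=4.
Step 6. [r4c6∈{1,3,5,8}] row 4 places 1 nowhere but r4c6. So r4c6=1.
Step 7. [r7c4∈{6}] r7c4 has the single candidate 6, so r7c4=6.
Step 8. [r4c4∈{8}] r4c4's peers cover all but 8 ⇒ r4c4=8.
Step 9. [r6c3∈{3,5,6,8,9}] r6c3 is the only open cell in row 6 admitting 8, so r6c3=8.
Step 10. [r9c7∈{7}] r9c7 is down to just 7. So r9c7=7.
Step 11. [r2c7∈{3}] nothing but 3 survives at r2c7 ⇒ r2c7=3.
Step 12. [r2c9∈{6}] r2c9 has the single candidate 6. So r2c9=6.
Step 13. [r8c3∈{1,5}] row 8 places 1 nowhere but r8c3. So r8c3=1.
Step 14. [r3c3∈{7}] r3c3 has the single candidate 7, so r3c3=7.
Step 15. [r9c3∈{4,5,6}] 5 has one home in box 7: r9c3. So r9c3=5.
Step 16. [r9c6∈{2,4}] r9c6 is the only open cell in row 9 admitting 4, so r9c6=4.
Step 17. [r4c2∈{3,5,6,9}] r4c2 is the only open cell in row 4 admitting 5, so r4c2=5.
Step 18. [r3c2∈{1}] r3c2 has the single candidate 1. So r3c2=1.
Step 19. [r5c2∈{3,6,7}] row 5 places 7 nowhere but r5c2, so r5c2=7.
Step 20. [r7c5∈{3}] only 3 remains possible at r7c5, so r7c5=3.
Step 21. [r5c3∈{3,6}] row 5 places 3 nowhere but r5c3. So r5c3=3.
Step 22. [r1c2∈{3,4,6,9}] 3 has one home in row 1: r1c2. So r1c2=3.
Step 23. [r6c2∈{6,9}] across col 2, 6 lands solely at r6c2, so r6c2=6.
Step 24. [r4c3∈{9}] r4c3 is down to just 9 ⇒ r4c3=9.
Step 25. [r1c1∈{6,9}] r1c1 is the only open cell in row 1 admitting 9. So r1c1=9.
Step 26. [r2c2∈{4}] r2c2 has the single candidate 4, so r2c2=4.
Step 27. [r6c5∈{5}] r6c5 has the single candidate 5, so r6c5=5.
Step 28. [r1c6∈{7}] nothing but 7 survives at r1c6. So r1c6=7.
Step 29. [r2c6∈{8}] r2c6 has the single candidate 8 ⇒ r2c6=8.
Step 30. [r2c5∈{1}] r2c5 is down to just 1, so r2c5=1.
Step 31. [r4c8∈{6}] only 6 remains possible at r4c8, so r4c8=6.
Step 32. [r6c6∈{3}] r6c6 is down to just 3. So r6c6=3.
Step 33. [r4c9∈{3}] r4c9 has the single candidate 3. So r4c9=3.
Step 34. [r9c9∈{2}] nothing but 2 survives at r9c9 ⇒ r9c9=2.
Step 35. [r3c8∈{5}] r3c8's peers cover all but 5. So r3c8=5.
Step 36. [r7c1∈{7}] r7c1 is down to just 7 ⇒ r7c1=7.
Step 37. [r7c2∈{9}] r7c2's peers cover all but 9. So r7c2=9.
Step 38. [r5c8∈{2}] nothing but 2 survives at r5c8. So r5c8=2.
Step 39. [r5c5∈{6}] r5c5 has the single candidate 6, so r5c5=6.
Step 40. [r2c4∈{9}] only 9 remains possible at r2c4, so r2c4=9.
Step 41. [r7c3∈{4}] r7c3's peers cover all but 4 ⇒ r7c3=4.
Step 42. [r6c8∈{9}] nothing but 9 survives at r6c8, so r6c8=9.
Step 43. [r7c6∈{2}] only 2 remains possible at r7c6 ⇒ r7c6=2.
Step 44. [r8c5∈{8}] r8c5 has the single candidate 8, so r8c5=8.
Step 45. [r4c7∈{4}] r4c7 is down to just 4. So r4c7=4.
Step 46. [r2c8∈{7}] r2c8's peers cover all but 7. So r2c8=7.
Step 47. [r1c8∈{1}] r1c8's peers cover all but 1, so r1c8=1.
Step 48. [r1c5∈{4}] only 4 remains possible at r1c5 ⇒ r1c5=4.
Step 49. [r1c3∈{6}] only 6 remains possible at r1c3 ⇒ r1c3=6.
Step 50. [r5c7∈{8}] r5c7's peers cover all but 8 ⇒ r5c7=8.
Step 51. [r8c6∈{5}] r8c6 has the single candidate 5 ⇒ r8c6=5.
Step 52. [r9c1∈{6}] r9c1 is down to just 6, so r9c1=6.

Answer: 9 3 6 5 4 7 2 1 8 / 5 4 2 9 1 8 3 7 6 / 8 1 7 3 2 6 9 5 4 / 2 5 9 8 7 1 4 6 3 / 1 7 3 4 6 9 8 2 5 / 4 6 8 2 5 3 1 9 7 / 7 9 4 6 3 2 5 8 1 / 3 2 1 7 8 5 6 4 9 / 6 8 5 1 9 4 7 3 2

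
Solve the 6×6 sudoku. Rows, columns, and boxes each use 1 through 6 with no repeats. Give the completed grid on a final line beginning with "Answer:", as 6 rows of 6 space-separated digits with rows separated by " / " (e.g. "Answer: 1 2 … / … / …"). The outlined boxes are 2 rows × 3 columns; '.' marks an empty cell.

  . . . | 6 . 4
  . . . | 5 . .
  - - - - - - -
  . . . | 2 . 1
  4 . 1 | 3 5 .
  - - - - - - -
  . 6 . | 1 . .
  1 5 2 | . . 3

Step 1. [r2c6∈{2}] nothing but 2 survives at r2c6. So r2c6=2.
Step 2. [r5c1∈{3}] r5c1 is down to just 3. So r5c1=3.
Step 3. [r2c2∈{1,3,4}] in col 2, 4 fits only at r2c2. So r2c2=4.
Step 4. [r1c2∈{1,2,3}] across col 2, 1 lands solely at r1c2. So r1c2=1.
Step 5. [r3c5∈{4,6}] row 3 places 4 nowhere but r3c5, so r3c5=4.
Step 6. [r2c1∈{6}] nothing but 6 survives at r2c1 ⇒ r2c1=6.
Step 7. [r2c3∈{3}] r2c3's peers cover all but 3, so r2c3=3.
Step 8. [r3c1∈{5}] r3c1 has the single candidate 5 ⇒ r3c1=5.
Step 9. [r1c5∈{3}] nothing but 3 survives at r1c5 ⇒ r1c5=3.
Step 10. [r5c5∈{2}] r5c5 is down to just 2 ⇒ r5c5=2.
Step 11. [r3c3∈{6}] only 6 remains possible at r3c3, so r3c3=6.
Step 12. [r6c5∈{6}] r6c5 has the single candidate 6 ⇒ r6c5=6.
Step 13. [r1c1∈{2}] r1c1's peers cover all but 2. So r1c1=2.
Step 14. [r6c4∈{4}] r6c4 has the single candidate 4, so r6c4=4.
Step 15. [r4c6∈{6}] r4c6's peers cover all but 6. So r4c6=6.
Step 16. [r4c2∈{2}] r4c2 has the single candidate 2 ⇒ r4c2=2.
Step 17. [r5c6∈{5}] nothing but 5 survives at r5c6 ⇒ r5c6=5.
Step 18. [r1c3∈{5}] r1c3 has the single candidate 5, so r1c3=5.
Step 19. [r5c3∈{4}] r5c3's peers cover all but 4, so r5c3=4.
Step 20. [r2c5∈{1}] only 1 remains possible at r2c5. So r2c5=1.
Step 21. [r3c2∈{3}] nothing but 3 survives at r3c2, so r3c2=3.

Answer: 2 1 5 6 3 4 / 6 4 3 5 1 2 / 5 3 6 2 4 1 / 4 2 1 3 5 6 / 3 6 4 1 2 5 / 1 5 2 4 6 3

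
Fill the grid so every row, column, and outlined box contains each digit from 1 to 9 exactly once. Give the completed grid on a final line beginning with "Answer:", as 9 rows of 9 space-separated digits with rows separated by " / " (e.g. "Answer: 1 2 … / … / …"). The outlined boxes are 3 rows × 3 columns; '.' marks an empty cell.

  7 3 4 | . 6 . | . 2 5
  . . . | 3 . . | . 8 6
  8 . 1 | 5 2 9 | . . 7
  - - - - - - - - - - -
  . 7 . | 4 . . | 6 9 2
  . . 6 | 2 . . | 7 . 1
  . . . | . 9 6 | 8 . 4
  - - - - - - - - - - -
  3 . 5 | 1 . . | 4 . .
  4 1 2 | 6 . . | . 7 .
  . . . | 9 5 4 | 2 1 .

Step 1. [r7c2∈{6,8,9}] r7c2 is the only open cell in box 7 admitting 9, so r7c2=9.
Step 2. [r7c9∈{8}] r7c9 has the single candidate 8. So r7c9=8.
Step 3. [r1c7∈{1,9}] across row 1, 9 lands solely at r1c7 ⇒ r1c7=9.
Step 4. [r1c6∈{1,8}] row 1 places 1 nowhere but r1c6, so r1c6=1.
Step 5. [r4c5∈{1,3,8}] across col 5, 1 lands solely at r4c5 ⇒ r4c5=1.
Step 6. [r4c1∈{5}] r4c1's peers cover all but 5, so r4c1=5.
Step 7. [r5c6∈{3,5,8}] in col 6, 5 fits only at r5c6, so r5c6=5.
Step 8. [r5c8∈{3}] nothing but 3 survives at r5c8 ⇒ r5c8=3.
Step 9. [r8c5∈{3,8}] col 5 places 3 nowhere but r8c5. So r8c5=3.
Step 10. [r6c2∈{2}] r6c2 is down to just 2. So r6c2=2.
Step 11. [r4c6∈{3,8}] in col 6, 3 fits only at r4c6, so r4c6=3.
Step 12. [r7c5∈{7}] r7c5 has the single candidate 7, so r7c5=7.
Step 13. [r4c3∈{8}] nothing but 8 survives at r4c3 ⇒ r4c3=8.
Step 14. [r3c2∈{6}] r3c2 is down to just 6. So r3c2=6.
Step 15. [r2c3∈{9}] r2c3 has the single candidate 9, so r2c3=9.
Step 16. [r8c9∈{9}] r8c9's peers cover all but 9 ⇒ r8c9=9.
Step 17. [r6c4∈{7}] r6c4 is down to just 7, so r6c4=7.
Step 18. [r2c6∈{7}] r2c6 is down to just 7 ⇒ r2c6=7.
Step 19. [r9c3∈{7}] only 7 remains possible at r9c3 ⇒ r9c3=7.
Step 20. [r8c6∈{8}] r8c6's peers cover all but 8, so r8c6=8.
Step 21. [r2c2∈{5}] r2c2 has the single candidate 5 ⇒ r2c2=5.
Step 22. [r1c4∈{8}] r1c4 is down to just 8, so r1c4=8.
Step 23. [r3c8∈{4}] r3c8 has the single candidate 4. So r3c8=4.
Step 24. [r9c2∈{8}] only 8 remains possible at r9c2 ⇒ r9c2=8.
Step 25. [r5c2∈{4}] nothing but 4 survives at r5c2, so r5c2=4.
Step 26. [r8c7∈{5}] r8c7 is down to just 5 ⇒ r8c7=5.
Step 27. [r9c9∈{3}] r9c9 is down to just 3. So r9c9=3.
Step 28. [r6c1∈{1}] r6c1's peers cover all but 1. So r6c1=1.
Step 29. [r7c6∈{2}] r7c6 is down to just 2. So r7c6=2.
Step 30. [r2c5∈{4}] nothing but 4 survives at r2c5 ⇒ r2c5=4.
Step 31. [r2c1∈{2}] only 2 remains possible at r2c1. So r2c1=2.
Step 32. [r5c5∈{8}] nothing but 8 survives at r5c5, so r5c5=8.
Step 33. [r5c1∈{9}] r5c1 has the single candidate 9, so r5c1=9.
Step 34. [r3c7∈{3}] r3c7 is down to just 3. So r3c7=3.
Step 35. [r2c7∈{1}] r2c7's peers cover all but 1. So r2c7=1.
Step 36. [r9c1∈{6}] r9c1 has the single candidate 6 ⇒ r9c1=6.
Step 37. [r6c3∈{3}] r6c3 has the single candidate 3, so r6c3=3.
Step 38. [r6c8∈{5}] only 5 remains possible at r6c8, so r6c8=5.
Step 39. [r7c8∈{6}] only 6 remains possible at r7c8. So r7c8=6.

Answer: 7 3 4 8 6 1 9 2 5 / 2 5 9 3 4 7 1 8 6 / 8 6 1 5 2 9 3 4 7 / 5 7 8 4 1 3 6 9 2 / 9 4 6 2 8 5 7 3 1 / 1 2 3 7 9 6 8 5 4 / 3 9 5 1 7 2 4 6 8 / 4 1 2 6 3 8 5 7 9 / 6 8 7 9 5 4 2 1 3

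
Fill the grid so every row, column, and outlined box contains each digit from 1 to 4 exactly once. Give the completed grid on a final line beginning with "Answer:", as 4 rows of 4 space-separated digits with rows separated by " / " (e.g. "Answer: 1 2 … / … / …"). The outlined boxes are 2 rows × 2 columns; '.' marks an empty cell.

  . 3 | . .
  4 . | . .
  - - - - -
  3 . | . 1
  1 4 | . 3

Step 1. [r2c4∈{2}] r2c4 is down to just 2, so r2c4=2.
Step 2. [r1c3∈{1,4}] in row 1, 1 fits only at r1c3, so r1c3=1.
Step 3. [r4c3∈{2}] r4c3 is down to just 2. So r4c3=2.
Step 4. [r2c2∈{1}] nothing but 1 survives at r2c2, so r2c2=1.
Step 5. [r2c3∈{3}] r2c3 has the single candidate 3, so r2c3=3.
Step 6. [r1c4∈{4}] r1c4 is down to just 4. So r1c4=4.
Step 7. [r3c2∈{2}] r3c2's peers cover all but 2 ⇒ r3c2=2.
Step 8. [r3c3∈{4}] r3c3 has the single candidate 4. So r3c3=4.
Step 9. [r1c1∈{2}] r1c1 has the single candidate 2 ⇒ r1c1=2.

Answer: 2 3 1 4 / 4 1 3 2 / 3 2 4 1 / 1 4 2 3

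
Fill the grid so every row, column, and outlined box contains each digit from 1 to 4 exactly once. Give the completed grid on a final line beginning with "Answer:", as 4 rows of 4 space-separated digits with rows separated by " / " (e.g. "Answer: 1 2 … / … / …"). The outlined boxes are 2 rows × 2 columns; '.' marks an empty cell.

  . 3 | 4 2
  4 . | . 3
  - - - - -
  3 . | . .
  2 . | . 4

Step 1. [r4c2∈{1}] r4c2 has the single candidate 1 ⇒ r4c2=1.
Step 2. [r3c3∈{1,2}] r3c3 is the only open cell in row 3 admitting 2. So r3c3=2.
Step 3. [r3c2∈{4}] nothing but 4 survives at r3c2, so r3c2=4.
Step 4. [r2c2∈{2}] r2c2 is down to just 2 ⇒ r2c2=2.
Step 5. [r4c3∈{3}] only 3 remains possible at r4c3. So r4c3=3.
Step 6. [r3c4∈{1}] r3c4's peers cover all but 1 ⇒ r3c4=1.
Step 7. [r2c3∈{1}] r2c3's peers cover all but 1, so r2c3=1.
Step 8. [r1c1∈{1}] r1c1 is down to just 1. So r1c1=1.

Answer: 1 3 4 2 / 4 2 1 3 / 3 4 2 1 / 2 1 3 4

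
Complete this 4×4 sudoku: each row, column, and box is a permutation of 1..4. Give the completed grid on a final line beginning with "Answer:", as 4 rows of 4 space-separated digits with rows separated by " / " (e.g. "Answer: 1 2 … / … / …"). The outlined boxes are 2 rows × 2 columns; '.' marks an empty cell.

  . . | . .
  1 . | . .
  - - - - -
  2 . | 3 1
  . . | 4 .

Step 1. [r2c3∈{2}] r2c3's peers cover all but 2. So r2c3=2.
Step 2. [r1c1∈{3,4}] col 1 places 4 nowhere but r1c1 ⇒ r1c1=4.
Step 3. [r2c2∈{3}] r2c2 has the single candidate 3, so r2c2=3.
Step 4. [r4c1∈{3}] r4c1's peers cover all but 3, so r4c1=3.
Step 5. [r1c2∈{2}] r1c2 has the single candidate 2, so r1c2=2.
Step 6. [r2c4∈{4}] r2c4 is down to just 4, so r2c4=4.
Step 7. [r3c2∈{4}] r3c2's peers cover all but 4, so r3c2=4.
Step 8. [r4c2∈{1}] r4c2 is down to just 1, so r4c2=1.
Step 9. [r1c4∈{3}] nothing but 3 survives at r1c4. So r1c4=3.
Step 10. [r1c3∈{1}] nothing but 1 survives at r1c3. So r1c3=1.
Step 11. [r4c4∈{2}] only 2 remains possible at r4c4, so r4c4=2.

Answer: 4 2 1 3 / 1 3 2 4 / 2 4 3 1 / 3 1 4 2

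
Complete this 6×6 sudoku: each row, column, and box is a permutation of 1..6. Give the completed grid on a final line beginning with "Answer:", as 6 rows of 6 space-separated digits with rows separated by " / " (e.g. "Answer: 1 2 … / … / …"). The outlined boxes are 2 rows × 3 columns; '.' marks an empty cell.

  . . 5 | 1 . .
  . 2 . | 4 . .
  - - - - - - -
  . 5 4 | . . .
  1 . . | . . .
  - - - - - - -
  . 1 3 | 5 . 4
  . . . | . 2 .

Step 1. [r6c3∈{6}] r6c3 has the single candidate 6. So r6c3=6.
Step 2. [r1c6∈{2,3,6}] 2 has one home in row 1: r1c6. So r1c6=2.
Step 3. [r5c5∈{6}] r5c5 is down to just 6, so r5c5=6.
Step 4. [r1c5∈{3}] r1c5's peers cover all but 3. So r1c5=3.
Step 5. [r2c6∈{5,6}] across box 2, 6 lands solely at r2c6, so r2c6=6.
Step 6. [r4c2∈{3,6}] r4c2 is the only open cell in col 2 admitting 3 ⇒ r4c2=3.
Step 7. [r3c1∈{2,6}] 6 has one home in box 3: r3c1 ⇒ r3c1=6.
Step 8. [r6c2∈{4}] r6c2 is down to just 4, so r6c2=4.
Step 9. [r3c4∈{2,3}] across row 3, 2 lands solely at r3c4 ⇒ r3c4=2.
Step 10. [r3c6∈{1,3}] r3c6 is the only open cell in row 3 admitting 3. So r3c6=3.
Step 11. [r4c6∈{5}] nothing but 5 survives at r4c6 ⇒ r4c6=5.
Step 12. [r6c1∈{5}] nothing but 5 survives at r6c1, so r6c1=5.
Step 13. [r4c4∈{6}] only 6 remains possible at r4c4 ⇒ r4c4=6.
Step 14. [r3c5∈{1}] r3c5 has the single candidate 1 ⇒ r3c5=1.
Step 15. [r4c3∈{2}] nothing but 2 survives at r4c3 ⇒ r4c3=2.
Step 16. [r5c1∈{2}] only 2 remains possible at r5c1 ⇒ r5c1=2.
Step 17. [r1c2∈{6}] nothing but 6 survives at r1c2 ⇒ r1c2=6.
Step 18. [r4c5∈{4}] only 4 remains possible at r4c5 ⇒ r4c5=4.
Step 19. [r6c4∈{3}] r6c4 has the single candidate 3, so r6c4=3.
Step 20. [r1c1∈{4}] r1c1 has the single candidate 4. So r1c1=4.
Step 21. [r2c5∈{5}] r2c5's peers cover all but 5 ⇒ r2c5=5.
Step 22. [r6c6∈{1}] r6c6 is down to just 1 ⇒ r6c6=1.
Step 23. [r2c3∈{1}] r2c3's peers cover all but 1 ⇒ r2c3=1.
Step 24. [r2c1∈{3}] r2c1 has the single candidate 3. So r2c1=3.

Answer: 4 6 5 1 3 2 / 3 2 1 4 5 6 / 6 5 4 2 1 3 / 1 3 2 6 4 5 / 2 1 3 5 6 4 / 5 4 6 3 2 1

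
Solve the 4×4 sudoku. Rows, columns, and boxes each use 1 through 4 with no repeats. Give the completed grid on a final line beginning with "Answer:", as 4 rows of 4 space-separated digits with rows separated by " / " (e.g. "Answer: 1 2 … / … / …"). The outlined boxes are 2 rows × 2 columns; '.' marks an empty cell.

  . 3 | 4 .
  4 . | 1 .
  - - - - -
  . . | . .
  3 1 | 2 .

Step 1. [r2c2∈{2}] r2c2 has the single candidate 2, so r2c2=2.
Step 2. [r3c4∈{1,3,4}] across row 3, 1 lands solely at r3c4. So r3c4=1.
Step 3. [r3c1∈{2}] r3c1's peers cover all but 2, so r3c1=2.
Step 4. [r4c4∈{4}] r4c4's peers cover all but 4, so r4c4=4.
Step 5. [r3c2∈{4}] r3c2's peers cover all but 4. So r3c2=4.
Step 6. [r2c4∈{3}] only 3 remains possible at r2c4. So r2c4=3.
Step 7. [r3c3∈{3}] nothing but 3 survives at r3c3. So r3c3=3.
Step 8. [r1c1∈{1}] r1c1 has the single candidate 1, so r1c1=1.
Step 9. [r1c4∈{2}] r1c4 is down to just 2. So r1c4=2.

Answer: 1 3 4 2 / 4 2 1 3 / 2 4 3 1 / 3 1 2 4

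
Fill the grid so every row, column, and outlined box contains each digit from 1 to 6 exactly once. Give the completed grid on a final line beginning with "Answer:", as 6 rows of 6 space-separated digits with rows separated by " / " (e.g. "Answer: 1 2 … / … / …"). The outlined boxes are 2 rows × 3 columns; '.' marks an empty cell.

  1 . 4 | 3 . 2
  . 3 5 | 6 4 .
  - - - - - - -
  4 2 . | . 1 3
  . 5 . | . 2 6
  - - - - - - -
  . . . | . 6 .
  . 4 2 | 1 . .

Step 1. [r6c6∈{5}] only 5 remains possible at r6c6, so r6c6=5.
Step 2. [r4c1∈{3}] r4c1's peers cover all but 3 ⇒ r4c1=3.
Step 3. [r5c4∈{2,4}] 2 has one home in row 5: r5c4, so r5c4=2.
Step 4. [r5c2∈{1}] r5c2's peers cover all but 1 ⇒ r5c2=1.
Step 5. [r4c4∈{4}] r4c4 is down to just 4 ⇒ r4c4=4.
Step 6. [r5c1∈{5}] r5c1 is down to just 5. So r5c1=5.
Step 7. [r6c1∈{6}] r6c1 is down to just 6, so r6c1=6.
Step 8. [r3c3∈{6}] nothing but 6 survives at r3c3 ⇒ r3c3=6.
Step 9. [r1c2∈{6}] nothing but 6 survives at r1c2 ⇒ r1c2=6.
Step 10. [r4c3∈{1}] only 1 remains possible at r4c3, so r4c3=1.
Step 11. [r1c5∈{5}] r1c5 has the single candidate 5. So r1c5=5.
Step 12. [r2c6∈{1}] r2c6 has the single candidate 1, so r2c6=1.
Step 13. [r2c1∈{2}] nothing but 2 survives at r2c1. So r2c1=2.
Step 14. [r5c3∈{3}] r5c3 is down to just 3 ⇒ r5c3=3.
Step 15. [r5c6∈{4}] r5c6's peers cover all but 4. So r5c6=4.
Step 16. [r6c5∈{3}] r6c5 is down to just 3 ⇒ r6c5=3.
Step 17. [r3c4∈{5}] nothing but 5 survives at r3c4 ⇒ r3c4=5.

Answer: 1 6 4 3 5 2 / 2 3 5 6 4 1 / 4 2 6 5 1 3 / 3 5 1 4 2 6 / 5 1 3 2 6 4 / 6 4 2 1 3 5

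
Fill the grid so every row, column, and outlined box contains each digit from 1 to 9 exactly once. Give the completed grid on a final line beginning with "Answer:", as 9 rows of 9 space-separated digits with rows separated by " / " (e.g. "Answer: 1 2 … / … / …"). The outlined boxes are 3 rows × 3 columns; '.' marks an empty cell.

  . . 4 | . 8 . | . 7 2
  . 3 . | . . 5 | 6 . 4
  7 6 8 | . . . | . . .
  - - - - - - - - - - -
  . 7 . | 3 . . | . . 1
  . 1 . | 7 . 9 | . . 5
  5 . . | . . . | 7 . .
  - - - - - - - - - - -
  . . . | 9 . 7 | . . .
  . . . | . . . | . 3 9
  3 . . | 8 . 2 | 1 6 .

Step 1. [r8c4∈{1,4,5,6}] 5 has one home in col 4: r8c4, so r8c4=5.
Step 2. [r9c5∈{4}] r9c5 is down to just 4, so r9c5=4.
Step 3. [r2c8∈{1,8,9}] 8 has one home in row 2: r2c8 ⇒ r2c8=8.
Step 4. [r6c9∈{3,6,8}] r6c9 is the only open cell in col 9 admitting 6, so r6c9=6.
Step 5. [r5c7∈{2,3,4,8}] box 6 places 3 nowhere but r5c7. So r5c7=3.
Step 6. [r4c7∈{2,4,8,9}] 8 has one home in box 6: r4c7 ⇒ r4c7=8.
Step 7. [r5c1∈{2,4,6,8}] in row 5, 8 fits only at r5c1 ⇒ r5c1=8.
Step 8. [r3c8∈{1,5,9}] 1 has one home in col 8: r3c8, so r3c8=1.
Step 9. [r7c8∈{2,4,5}] across col 8, 5 lands solely at r7c8. So r7c8=5.
Step 10. [r8c3∈{1,2,6,7}] across row 8, 7 lands solely at r8c3. So r8c3=7.
Step 11. [r1c6∈{1,3,6}] 3 has one home in row 1: r1c6, so r1c6=3.
Step 12. [r5c8∈{2,4}] r5c8 is the only open cell in row 5 admitting 4. So r5c8=4.
Step 13. [r1c2∈{5,9}] 5 has one home in box 1: r1c2, so r1c2=5.
Step 14. [r2c5∈{1,2,7,9}] across row 2, 7 lands solely at r2c5 ⇒ r2c5=7.
Step 15. [r8c2∈{2,4,8}] row 8 places 8 nowhere but r8c2, so r8c2=8.
Step 16. [r3c6∈{4}] r3c6's peers cover all but 4 ⇒ r3c6=4.
Step 17. [r4c1∈{2,4,6,9}] in row 4, 4 fits only at r4c1, so r4c1=4.
Step 18. [r4c6∈{6}] r4c6 is down to just 6. So r4c6=6.
Step 19. [r5c5∈{2}] only 2 remains possible at r5c5, so r5c5=2.
Step 20. [r8c6∈{1}] r8c6 is down to just 1, so r8c6=1.
Step 21. [r8c7∈{2,4}] in row 8, 4 fits only at r8c7, so r8c7=4.
Step 22. [r8c1∈{2,6}] r8c1 is the only open cell in row 8 admitting 2. So r8c1=2.
Step 23. [r2c3∈{1,2,9}] in box 1, 2 fits only at r2c3 ⇒ r2c3=2.
Step 24. [r4c3∈{9}] only 9 remains possible at r4c3. So r4c3=9.
Step 25. [r7c1∈{1,6}] 6 has one home in col 1: r7c1, so r7c1=6.
Step 26. [r2c4∈{1}] r2c4 has the single candidate 1, so r2c4=1.
Step 27. [r1c7∈{9}] only 9 remains possible at r1c7. So r1c7=9.
Step 28. [r6c2∈{2}] r6c2's peers cover all but 2. So r6c2=2.
Step 29. [r9c3∈{5}] nothing but 5 survives at r9c3 ⇒ r9c3=5.
Step 30. [r3c7∈{5}] r3c7 is down to just 5 ⇒ r3c7=5.
Step 31. [r7c9∈{8}] r7c9 is down to just 8. So r7c9=8.
Step 32. [r3c5∈{9}] nothing but 9 survives at r3c5 ⇒ r3c5=9.
Step 33. [r7c2∈{4}] r7c2 is down to just 4. So r7c2=4.
Step 34. [r6c3∈{3}] only 3 remains possible at r6c3 ⇒ r6c3=3.
Step 35. [r1c1∈{1}] r1c1 is down to just 1. So r1c1=1.
Step 36. [r6c5∈{1}] nothing but 1 survives at r6c5. So r6c5=1.
Step 37. [r7c7∈{2}] r7c7's peers cover all but 2. So r7c7=2.
Step 38. [r4c5∈{5}] r4c5 has the single candidate 5, so r4c5=5.
Step 39. [r3c4∈{2}] r3c4 is down to just 2, so r3c4=2.
Step 40. [r6c6∈{8}] r6c6 has the single candidate 8 ⇒ r6c6=8.
Step 41. [r4c8∈{2}] nothing but 2 survives at r4c8. So r4c8=2.
Step 42. [r8c5∈{6}] r8c5 has the single candidate 6 ⇒ r8c5=6.
Step 43. [r9c2∈{9}] r9c2's peers cover all but 9 ⇒ r9c2=9.
Step 44. [r3c9∈{3}] nothing but 3 survives at r3c9, so r3c9=3.
Step 45. [r7c5∈{3}] r7c5 is down to just 3, so r7c5=3.
Step 46. [r9c9∈{7}] r9c9's peers cover all but 7 ⇒ r9c9=7.
Step 47. [r1c4∈{6}] r1c4 has the single candidate 6 ⇒ r1c4=6.
Step 48. [r7c3∈{1}] only 1 remains possible at r7c3 ⇒ r7c3=1.
Step 49. [r6c8∈{9}] r6c8's peers cover all but 9 ⇒ r6c8=9.
Step 50. [r6c4∈{4}] r6c4 is down to just 4, so r6c4=4.
Step 51. [r5c3∈{6}] only 6 remains possible at r5c3, so r5c3=6.
Step 52. [r2c1∈{9}] r2c1's peers cover all but 9. So r2c1=9.

Answer: 1 5 4 6 8 3 9 7 2 / 9 3 2 1 7 5 6 8 4 / 7 6 8 2 9 4 5 1 3 / 4 7 9 3 5 6 8 2 1 / 8 1 6 7 2 9 3 4 5 / 5 2 3 4 1 8 7 9 6 / 6 4 1 9 3 7 2 5 8 / 2 8 7 5 6 1 4 3 9 / 3 9 5 8 4 2 1 6 7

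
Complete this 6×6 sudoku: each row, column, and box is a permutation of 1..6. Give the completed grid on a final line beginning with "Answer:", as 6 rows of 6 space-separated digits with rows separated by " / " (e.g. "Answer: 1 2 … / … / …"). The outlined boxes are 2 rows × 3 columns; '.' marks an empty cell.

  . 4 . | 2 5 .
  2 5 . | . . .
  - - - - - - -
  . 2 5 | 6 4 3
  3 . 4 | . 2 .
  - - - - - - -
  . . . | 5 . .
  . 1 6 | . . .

Step 1. [r1c3∈{1,3}] 3 has one home in row 1: r1c3 ⇒ r1c3=3.
Step 2. [r2c3∈{1}] nothing but 1 survives at r2c3. So r2c3=1.
Step 3. [r1c6∈{1,6}] across row 1, 1 lands solely at r1c6. So r1c6=1.
Step 4. [r6c5∈{3}] r6c5's peers cover all but 3, so r6c5=3.
Step 5. [r6c4∈{4}] only 4 remains possible at r6c4, so r6c4=4.
Step 6. [r2c5∈{6}] only 6 remains possible at r2c5, so r2c5=6.
Step 7. [r6c6∈{2}] r6c6 has the single candidate 2, so r6c6=2.
Step 8. [r2c6∈{4}] only 4 remains possible at r2c6. So r2c6=4.
Step 9. [r3c1∈{1}] r3c1 has the single candidate 1 ⇒ r3c1=1.
Step 10. [r1c1∈{6}] r1c1's peers cover all but 6, so r1c1=6.
Step 11. [r5c3∈{2}] r5c3 is down to just 2. So r5c3=2.
Step 12. [r5c5∈{1}] r5c5 is down to just 1. So r5c5=1.
Step 13. [r4c4∈{1}] r4c4 is down to just 1 ⇒ r4c4=1.
Step 14. [r4c2∈{6}] only 6 remains possible at r4c2 ⇒ r4c2=6.
Step 15. [r6c1∈{5}] r6c1 is down to just 5 ⇒ r6c1=5.
Step 16. [r4c6∈{5}] r4c6 is down to just 5, so r4c6=5.
Step 17. [r5c2∈{3}] only 3 remains possible at r5c2, so r5c2=3.
Step 18. [r5c1∈{4}] r5c1's peers cover all but 4 ⇒ r5c1=4.
Step 19. [r5c6∈{6}] only 6 remains possible at r5c6, so r5c6=6.
Step 20. [r2c4∈{3}] nothing but 3 survives at r2c4. So r2c4=3.

Answer: 6 4 3 2 5 1 / 2 5 1 3 6 4 / 1 2 5 6 4 3 / 3 6 4 1 2 5 / 4 3 2 5 1 6 / 5 1 6 4 3 2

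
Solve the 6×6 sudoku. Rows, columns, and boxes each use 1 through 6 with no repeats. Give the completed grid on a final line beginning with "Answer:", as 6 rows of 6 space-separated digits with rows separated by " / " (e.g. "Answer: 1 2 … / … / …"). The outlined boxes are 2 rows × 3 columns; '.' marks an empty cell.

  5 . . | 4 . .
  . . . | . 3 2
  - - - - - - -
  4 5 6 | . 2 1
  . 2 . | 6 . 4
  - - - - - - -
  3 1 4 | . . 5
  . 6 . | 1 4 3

Step 1. [r2c3∈{1}] r2c3's peers cover all but 1. So r2c3=1.
Step 2. [r1c3∈{2,3}] r1c3 is the only open cell in row 1 admitting 2 ⇒ r1c3=2.
Step 3. [r5c5∈{6}] r5c5 has the single candidate 6 ⇒ r5c5=6.
Step 4. [r2c4∈{5}] r2c4's peers cover all but 5, so r2c4=5.
Step 5. [r1c5∈{1}] r1c5 is down to just 1. So r1c5=1.
Step 6. [r3c4∈{3}] r3c4's peers cover all but 3 ⇒ r3c4=3.
Step 7. [r1c6∈{6}] r1c6's peers cover all but 6. So r1c6=6.
Step 8. [r6c3∈{5}] r6c3 has the single candidate 5 ⇒ r6c3=5.
Step 9. [r5c4∈{2}] nothing but 2 survives at r5c4 ⇒ r5c4=2.
Step 10. [r4c1∈{1}] r4c1 is down to just 1 ⇒ r4c1=1.
Step 11. [r2c1∈{6}] nothing but 6 survives at r2c1 ⇒ r2c1=6.
Step 12. [r2c2∈{4}] r2c2 is down to just 4 ⇒ r2c2=4.
Step 13. [r6c1∈{2}] nothing but 2 survives at r6c1 ⇒ r6c1=2.
Step 14. [r4c5∈{5}] r4c5's peers cover all but 5. So r4c5=5.
Step 15. [r4c3∈{3}] only 3 remains possible at r4c3 ⇒ r4c3=3.
Step 16. [r1c2∈{3}] r1c2 has the single candidate 3, so r1c2=3.

Answer: 5 3 2 4 1 6 / 6 4 1 5 3 2 / 4 5 6 3 2 1 / 1 2 3 6 5 4 / 3 1 4 2 6 5 / 2 6 5 1 4 3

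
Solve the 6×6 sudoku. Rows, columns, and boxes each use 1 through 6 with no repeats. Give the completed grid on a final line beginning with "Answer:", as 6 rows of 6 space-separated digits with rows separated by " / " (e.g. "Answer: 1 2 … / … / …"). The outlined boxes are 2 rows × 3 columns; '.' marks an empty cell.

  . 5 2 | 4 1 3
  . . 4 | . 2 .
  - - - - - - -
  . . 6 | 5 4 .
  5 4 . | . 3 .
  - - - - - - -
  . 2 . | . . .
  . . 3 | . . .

Step 1. [r2c4∈{6}] nothing but 6 survives at r2c4, so r2c4=6.
Step 2. [r6c2∈{1,6}] 6 has one home in col 2: r6c2 ⇒ r6c2=6.
Step 3. [r4c3∈{1}] r4c3's peers cover all but 1 ⇒ r4c3=1.
Step 4. [r3c6∈{1,2}] in row 3, 1 fits only at r3c6. So r3c6=1.
Step 5. [r6c5∈{5}] r6c5 is down to just 5, so r6c5=5.
Step 6. [r3c2∈{3}] nothing but 3 survives at r3c2, so r3c2=3.
Step 7. [r4c6∈{2,6}] 6 has one home in row 4: r4c6 ⇒ r4c6=6.
Step 8. [r5c6∈{4}] only 4 remains possible at r5c6 ⇒ r5c6=4.
Step 9. [r5c1∈{1}] r5c1 is down to just 1 ⇒ r5c1=1.
Step 10. [r4c4∈{2}] r4c4 is down to just 2 ⇒ r4c4=2.
Step 11. [r5c3∈{5}] r5c3 is down to just 5, so r5c3=5.
Step 12. [r3c1∈{2}] nothing but 2 survives at r3c1. So r3c1=2.
Step 13. [r2c6∈{5}] r2c6 is down to just 5. So r2c6=5.
Step 14. [r6c1∈{4}] r6c1 is down to just 4 ⇒ r6c1=4.
Step 15. [r2c1∈{3}] r2c1 has the single candidate 3, so r2c1=3.
Step 16. [r6c6∈{2}] r6c6 is down to just 2 ⇒ r6c6=2.
Step 17. [r6c4∈{1}] r6c4 has the single candidate 1, so r6c4=1.
Step 18. [r5c5∈{6}] r5c5's peers cover all but 6 ⇒ r5c5=6.
Step 19. [r1c1∈{6}] r1c1's peers cover all but 6, so r1c1=6.
Step 20. [r5c4∈{3}] r5c4's peers cover all but 3 ⇒ r5c4=3.
Step 21. [r2c2∈{1}] r2c2 is down to just 1, so r2c2=1.

Answer: 6 5 2 4 1 3 / 3 1 4 6 2 5 / 2 3 6 5 4 1 / 5 4 1 2 3 6 / 1 2 5 3 6 4 / 4 6 3 1 5 2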